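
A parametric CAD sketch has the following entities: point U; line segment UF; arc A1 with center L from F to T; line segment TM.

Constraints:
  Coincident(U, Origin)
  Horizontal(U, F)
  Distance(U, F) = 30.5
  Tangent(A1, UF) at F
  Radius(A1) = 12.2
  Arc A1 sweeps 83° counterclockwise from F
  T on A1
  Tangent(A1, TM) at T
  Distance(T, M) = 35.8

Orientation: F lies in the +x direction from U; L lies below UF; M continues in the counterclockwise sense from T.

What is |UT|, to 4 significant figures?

21.28

U is at the origin; UF is horizontal with |UF| = 30.5 and F on the +x side, so F = (30.50, 0.000). A1 meets UF tangentially, so LF is at right angles to UF, so L = F + (0, -12.2) = (30.50, -12.20). On A1, F sits at bearing 90° from L; an 83° counterclockwise sweep puts T at bearing 173°, so T = L + 12.2·(cos 173°, sin 173°) = (18.39, -10.71). Then |UT| = |T − U| = 21.28.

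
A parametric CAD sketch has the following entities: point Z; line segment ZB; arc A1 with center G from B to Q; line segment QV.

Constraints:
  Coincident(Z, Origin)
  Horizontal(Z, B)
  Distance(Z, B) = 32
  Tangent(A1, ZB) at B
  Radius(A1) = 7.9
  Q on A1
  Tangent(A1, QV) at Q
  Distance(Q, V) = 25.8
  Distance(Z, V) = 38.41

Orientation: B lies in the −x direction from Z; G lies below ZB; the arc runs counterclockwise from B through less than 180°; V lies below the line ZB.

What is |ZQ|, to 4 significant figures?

40.11

Z is at the origin; Z and B share the same y with |ZB| = 32.0 and B on the −x side, so B = (-32.00, 0.000). Tangency of A1 to ZB means the radius GB is perpendicular to ZB, so G = B + (0, -7.9) = (-32.00, -7.900). Since GQ ⟂ QV (tangency), |GV| = √(7.9² + 25.8²) = 26.98 regardless of where Q sits on A1. So V lies on both circle(Z, 38.41) and circle(G, 26.98); the below-ZB intersection is V = (-20.66, -32.38). Q is the foot of the tangent from V: Q = (-37.88, -13.17).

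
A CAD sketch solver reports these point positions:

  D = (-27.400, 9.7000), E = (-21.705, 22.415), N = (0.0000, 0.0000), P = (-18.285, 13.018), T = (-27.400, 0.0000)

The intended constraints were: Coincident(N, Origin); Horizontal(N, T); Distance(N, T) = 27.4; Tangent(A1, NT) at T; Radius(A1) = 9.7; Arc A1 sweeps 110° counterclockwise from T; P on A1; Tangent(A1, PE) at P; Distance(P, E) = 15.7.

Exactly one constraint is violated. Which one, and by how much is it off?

Distance(P, E) = 15.7 — off by 5.70.

N = (0.00, 0.00) ✓; N.y = 0.00, T.y = 0.00 ✓; |NT| = 27.40 ✓; ∠(DT, TN) = 90.00° ✓; |DT| = 9.700 ✓; bearing(D→P) − bearing(D→T) = 110.0° ✓; |DP| = 9.700 ✓; ∠(DP, PE) = 90.00° ✓; |PE| = 10.00 ✗.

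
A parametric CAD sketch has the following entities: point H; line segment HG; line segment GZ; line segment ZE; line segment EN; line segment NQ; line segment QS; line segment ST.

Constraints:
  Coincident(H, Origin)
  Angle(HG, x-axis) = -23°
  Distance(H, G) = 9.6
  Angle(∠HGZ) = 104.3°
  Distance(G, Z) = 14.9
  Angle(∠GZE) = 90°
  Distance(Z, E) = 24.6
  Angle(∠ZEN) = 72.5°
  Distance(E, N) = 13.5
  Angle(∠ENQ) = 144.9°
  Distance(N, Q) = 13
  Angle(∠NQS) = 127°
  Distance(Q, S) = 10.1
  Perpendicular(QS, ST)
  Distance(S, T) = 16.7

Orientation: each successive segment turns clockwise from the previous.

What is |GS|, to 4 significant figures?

3.192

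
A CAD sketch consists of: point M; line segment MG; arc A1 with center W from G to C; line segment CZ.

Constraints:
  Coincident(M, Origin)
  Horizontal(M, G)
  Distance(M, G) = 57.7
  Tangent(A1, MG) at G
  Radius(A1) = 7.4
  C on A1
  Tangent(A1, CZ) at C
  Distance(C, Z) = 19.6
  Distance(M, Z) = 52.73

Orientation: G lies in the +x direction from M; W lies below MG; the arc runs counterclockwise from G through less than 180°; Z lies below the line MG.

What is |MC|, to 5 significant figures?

50.800

M is at the origin; M and G share the same y with |MG| = 57.7 and G on the +x side, so G = (57.700, 0.0000). A1 meets MG tangentially, so WG is at right angles to MG, so W = G + (0, -7.4) = (57.700, -7.4000). Since WC ⟂ CZ (tangency), |WZ| = √(7.4² + 19.6²) = 20.950 regardless of where C sits on A1. So Z lies on both circle(M, 52.73) and circle(W, 20.950); the below-MG intersection is Z = (46.403, -25.044). C is the foot of the tangent from Z: C = (50.460, -5.8683).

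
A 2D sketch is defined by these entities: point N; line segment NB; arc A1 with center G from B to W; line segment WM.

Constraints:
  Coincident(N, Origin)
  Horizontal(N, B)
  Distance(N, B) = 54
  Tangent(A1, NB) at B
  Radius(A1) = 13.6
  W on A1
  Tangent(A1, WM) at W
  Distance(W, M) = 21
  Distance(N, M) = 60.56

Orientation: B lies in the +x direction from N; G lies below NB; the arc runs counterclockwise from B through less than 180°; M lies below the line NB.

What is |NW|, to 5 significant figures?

44.691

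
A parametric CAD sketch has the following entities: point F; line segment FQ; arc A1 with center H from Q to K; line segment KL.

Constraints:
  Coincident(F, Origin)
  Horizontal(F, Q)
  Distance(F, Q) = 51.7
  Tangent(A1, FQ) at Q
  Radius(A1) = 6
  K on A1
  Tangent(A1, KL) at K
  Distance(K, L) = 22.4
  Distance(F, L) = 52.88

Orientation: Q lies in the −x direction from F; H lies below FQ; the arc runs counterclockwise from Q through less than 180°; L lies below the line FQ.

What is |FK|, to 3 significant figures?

57.5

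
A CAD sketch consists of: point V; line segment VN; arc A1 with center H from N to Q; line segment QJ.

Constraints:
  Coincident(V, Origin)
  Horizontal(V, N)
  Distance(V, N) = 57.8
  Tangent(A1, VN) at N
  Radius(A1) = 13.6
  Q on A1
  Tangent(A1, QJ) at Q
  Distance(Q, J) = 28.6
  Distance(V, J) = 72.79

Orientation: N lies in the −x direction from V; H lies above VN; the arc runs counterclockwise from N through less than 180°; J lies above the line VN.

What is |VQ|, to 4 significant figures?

49.24

Checks: |HQ| = 13.60 ✓; ∠(HQ, QJ) = 90.00° ✓; |QJ| = 28.60 ✓; |VJ| = 72.79 ✓.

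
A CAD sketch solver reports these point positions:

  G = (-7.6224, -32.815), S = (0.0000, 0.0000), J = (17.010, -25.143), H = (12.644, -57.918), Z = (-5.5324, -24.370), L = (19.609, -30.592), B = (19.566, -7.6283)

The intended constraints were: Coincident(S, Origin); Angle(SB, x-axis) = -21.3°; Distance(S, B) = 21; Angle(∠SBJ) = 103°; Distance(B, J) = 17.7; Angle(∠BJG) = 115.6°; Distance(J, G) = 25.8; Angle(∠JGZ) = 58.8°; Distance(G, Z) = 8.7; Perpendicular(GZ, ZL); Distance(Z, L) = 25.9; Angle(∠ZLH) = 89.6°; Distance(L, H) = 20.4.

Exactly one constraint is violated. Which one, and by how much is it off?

Distance(L, H) = 20.4 — off by 7.80.

S = (0.00, 0.00) ✓; SB at -21.30° ✓; |SB| = 21.00 ✓; ∠SBJ = 103.0° ✓; |BJ| = 17.70 ✓; ∠BJG = 115.6° ✓; |JG| = 25.80 ✓; ∠JGZ = 58.80° ✓; |GZ| = 8.700 ✓; ∠(GZ, ZL) = 90.00° ✓; |ZL| = 25.90 ✓; ∠ZLH = 89.60° ✓; |LH| = 28.20 ✗.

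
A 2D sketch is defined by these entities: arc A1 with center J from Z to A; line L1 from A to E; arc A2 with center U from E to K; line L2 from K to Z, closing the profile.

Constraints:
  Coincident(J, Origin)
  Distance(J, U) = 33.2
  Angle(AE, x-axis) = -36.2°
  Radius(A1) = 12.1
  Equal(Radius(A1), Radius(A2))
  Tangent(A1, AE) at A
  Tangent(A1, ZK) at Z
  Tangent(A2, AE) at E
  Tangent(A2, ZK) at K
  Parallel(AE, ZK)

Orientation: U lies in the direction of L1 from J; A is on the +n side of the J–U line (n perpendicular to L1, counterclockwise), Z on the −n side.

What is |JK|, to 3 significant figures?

35.3

Tangency of A1 to both parallel lines with radius 12.1 puts A and Z at J ± 12.1·n: A = (7.15, 9.76), Z = (-7.15, -9.76). Equal radii place E and K the same way about U: E = U + 12.1·n = (33.9, -9.84), K = U − 12.1·n = (19.6, -29.4). Then |JK| = |K − J| = 35.3.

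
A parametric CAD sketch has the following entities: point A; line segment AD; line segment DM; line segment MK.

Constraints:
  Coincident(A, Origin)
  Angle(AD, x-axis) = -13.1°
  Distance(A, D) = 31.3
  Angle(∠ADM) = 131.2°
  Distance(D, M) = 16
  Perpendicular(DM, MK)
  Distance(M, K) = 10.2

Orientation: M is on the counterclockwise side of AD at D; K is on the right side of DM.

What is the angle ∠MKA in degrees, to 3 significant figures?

47.3°

A is at the origin; AD runs at -13.1° with length 31.3, so D = 31.3·(cos -13.1°, sin -13.1°) = (30.5, -7.09). ∠ADM = 131.2°, so DM runs at -13.1° + (180° − 131.2°) = 35.7° from the x-axis; with |DM| = 16.0, M = D + 16.0·(cos 35.7°, sin 35.7°) = (43.5, 2.24). DM is perpendicular to MK; with |MK| = 10.2 on the right of DM, K = M + 10.2·(0.584, -0.812) = (49.4, -6.04). Then cos ∠MKA = KM·KA / (|KM||KA|), giving 47.3°.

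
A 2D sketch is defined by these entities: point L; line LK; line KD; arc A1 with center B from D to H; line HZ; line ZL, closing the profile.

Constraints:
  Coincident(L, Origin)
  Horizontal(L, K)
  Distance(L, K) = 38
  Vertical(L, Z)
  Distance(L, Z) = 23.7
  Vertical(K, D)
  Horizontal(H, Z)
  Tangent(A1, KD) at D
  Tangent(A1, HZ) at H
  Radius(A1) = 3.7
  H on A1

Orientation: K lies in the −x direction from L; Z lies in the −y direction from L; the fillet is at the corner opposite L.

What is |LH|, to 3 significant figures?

41.7

L is at the origin; LK is horizontal with |LK| = 38.0 and K on the −x side, so K = (-38.0, 0.00). L and Z share the same x with |LZ| = 23.7 and Z on the −y side, so Z = (0.00, -23.7). The virtual corner opposite L is at (-38.0, -23.7). Since A1 is tangent to KD there, BD ⟂ KD and tangency of A1 to HZ means the radius BH is perpendicular to HZ, with radius 3.7, so the center B sits 3.7 in from both sides at B = (-34.3, -20.0). That places the tangent points at D = (-38.0, -20.0) on KD and H = (-34.3, -23.7) on HZ. Then |LH| = |H − L| = 41.7.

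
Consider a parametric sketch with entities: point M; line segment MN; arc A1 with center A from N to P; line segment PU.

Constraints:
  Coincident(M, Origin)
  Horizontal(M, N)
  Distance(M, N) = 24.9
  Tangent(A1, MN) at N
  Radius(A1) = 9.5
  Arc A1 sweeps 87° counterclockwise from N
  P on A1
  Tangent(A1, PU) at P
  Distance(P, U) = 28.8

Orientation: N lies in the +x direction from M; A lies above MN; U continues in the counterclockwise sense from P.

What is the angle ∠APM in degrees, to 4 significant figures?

17.67°

Tangency of A1 to MN means the radius AN is perpendicular to MN, so A = N + (0, 9.5) = (24.90, 9.500). On A1, N sits at bearing -90° from A; an 87° counterclockwise sweep puts P at bearing -3°, so P = A + 9.5·(cos -3°, sin -3°) = (34.39, 9.003). Then cos ∠APM = PA·PM / (|PA||PM|), giving 17.67°.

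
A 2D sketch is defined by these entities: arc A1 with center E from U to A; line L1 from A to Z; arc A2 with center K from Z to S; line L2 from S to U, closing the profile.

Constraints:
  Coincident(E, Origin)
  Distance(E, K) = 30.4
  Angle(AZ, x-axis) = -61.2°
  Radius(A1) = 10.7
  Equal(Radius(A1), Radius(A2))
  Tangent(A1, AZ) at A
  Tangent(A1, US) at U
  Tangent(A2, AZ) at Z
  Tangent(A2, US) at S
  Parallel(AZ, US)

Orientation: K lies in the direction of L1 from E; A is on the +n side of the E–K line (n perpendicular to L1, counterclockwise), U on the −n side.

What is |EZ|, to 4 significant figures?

32.23

The slot axis is L1's direction at -61.2°, so u = (cos -61.2°, sin -61.2°) = (0.4818, -0.8763) and n = (−sin -61.2°, cos -61.2°) = (0.8763, 0.4818). E is at the origin and K lies 30.4 along u from E, so K = 30.4·u = (14.65, -26.64). Tangency of A1 to both parallel lines with radius 10.7 puts A and U at E ± 10.7·n: A = (9.376, 5.155), U = (-9.376, -5.155). Equal radii place Z and S the same way about K: Z = K + 10.7·n = (24.02, -21.48), S = K − 10.7·n = (5.269, -31.79). Then |EZ| = |Z − E| = 32.23.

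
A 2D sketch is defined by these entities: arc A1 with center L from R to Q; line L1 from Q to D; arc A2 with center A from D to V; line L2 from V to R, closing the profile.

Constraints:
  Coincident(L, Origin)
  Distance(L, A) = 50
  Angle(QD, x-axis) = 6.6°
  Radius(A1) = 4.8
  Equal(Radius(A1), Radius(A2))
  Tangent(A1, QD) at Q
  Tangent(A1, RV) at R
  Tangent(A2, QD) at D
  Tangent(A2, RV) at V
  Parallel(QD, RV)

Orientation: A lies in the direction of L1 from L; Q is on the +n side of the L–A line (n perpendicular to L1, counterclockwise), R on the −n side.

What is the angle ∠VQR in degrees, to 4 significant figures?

79.13°

The slot axis is L1's direction at 6.6°, so u = (cos 6.6°, sin 6.6°) = (0.9934, 0.1149) and n = (−sin 6.6°, cos 6.6°) = (-0.1149, 0.9934). L is at the origin and A lies 50.0 along u from L, so A = 50.0·u = (49.67, 5.747). Tangency of A1 to both parallel lines with radius 4.8 puts Q and R at L ± 4.8·n: Q = (-0.5517, 4.768), R = (0.5517, -4.768). Equal radii place D and V the same way about A: D = A + 4.8·n = (49.12, 10.52), V = A − 4.8·n = (50.22, 0.9787). Then cos ∠VQR = QV·QR / (|QV||QR|), giving 79.13°.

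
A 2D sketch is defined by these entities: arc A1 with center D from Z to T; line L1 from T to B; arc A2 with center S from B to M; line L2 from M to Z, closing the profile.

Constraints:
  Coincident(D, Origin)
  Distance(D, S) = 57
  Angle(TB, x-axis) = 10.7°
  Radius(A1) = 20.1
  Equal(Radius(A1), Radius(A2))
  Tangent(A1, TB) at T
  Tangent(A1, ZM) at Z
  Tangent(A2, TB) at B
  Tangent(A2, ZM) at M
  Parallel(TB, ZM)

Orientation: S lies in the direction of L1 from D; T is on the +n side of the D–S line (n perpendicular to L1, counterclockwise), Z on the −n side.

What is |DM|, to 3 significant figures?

60.4

The slot axis is L1's direction at 10.7°, so u = (cos 10.7°, sin 10.7°) = (0.983, 0.186) and n = (−sin 10.7°, cos 10.7°) = (-0.186, 0.983). D is at the origin and S lies 57.0 along u from D, so S = 57.0·u = (56.0, 10.6). Tangency of A1 to both parallel lines with radius 20.1 puts T and Z at D ± 20.1·n: T = (-3.73, 19.8), Z = (3.73, -19.8). Equal radii place B and M the same way about S: B = S + 20.1·n = (52.3, 30.3), M = S − 20.1·n = (59.7, -9.17). Then |DM| = |M − D| = 60.4.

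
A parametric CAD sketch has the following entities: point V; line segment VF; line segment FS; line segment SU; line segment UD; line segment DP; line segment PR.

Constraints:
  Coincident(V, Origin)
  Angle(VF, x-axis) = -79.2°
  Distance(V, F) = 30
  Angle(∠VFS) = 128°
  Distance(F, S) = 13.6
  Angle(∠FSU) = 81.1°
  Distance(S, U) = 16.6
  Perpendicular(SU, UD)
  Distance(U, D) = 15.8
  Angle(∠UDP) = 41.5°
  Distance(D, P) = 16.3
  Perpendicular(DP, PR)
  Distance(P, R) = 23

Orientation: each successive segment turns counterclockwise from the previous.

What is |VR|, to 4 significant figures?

40.03

∠UDP = 41.5° gives DP at -59.80° from the x-axis; with |DP| = 16.3, P = (16.13, -29.05). The perpendicularity gives PR at right angles to DP, so PR runs at 30.20°; with |PR| = 23.0, R = (36.01, -17.48). Then |VR| = |R − V| = 40.03.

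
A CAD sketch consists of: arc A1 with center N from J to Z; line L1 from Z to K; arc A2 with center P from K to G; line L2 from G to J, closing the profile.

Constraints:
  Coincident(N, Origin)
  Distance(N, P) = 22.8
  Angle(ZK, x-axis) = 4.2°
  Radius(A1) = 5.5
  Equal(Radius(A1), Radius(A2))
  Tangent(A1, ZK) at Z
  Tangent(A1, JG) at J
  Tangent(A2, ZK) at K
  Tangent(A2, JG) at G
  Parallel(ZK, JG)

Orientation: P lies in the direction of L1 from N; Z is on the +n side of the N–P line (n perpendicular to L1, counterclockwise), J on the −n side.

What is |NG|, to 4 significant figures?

23.45

Tangency of A1 to both parallel lines with radius 5.5 puts Z and J at N ± 5.5·n: Z = (-0.4028, 5.485), J = (0.4028, -5.485). Equal radii place K and G the same way about P: K = P + 5.5·n = (22.34, 7.155), G = P − 5.5·n = (23.14, -3.815). Then |NG| = |G − N| = 23.45.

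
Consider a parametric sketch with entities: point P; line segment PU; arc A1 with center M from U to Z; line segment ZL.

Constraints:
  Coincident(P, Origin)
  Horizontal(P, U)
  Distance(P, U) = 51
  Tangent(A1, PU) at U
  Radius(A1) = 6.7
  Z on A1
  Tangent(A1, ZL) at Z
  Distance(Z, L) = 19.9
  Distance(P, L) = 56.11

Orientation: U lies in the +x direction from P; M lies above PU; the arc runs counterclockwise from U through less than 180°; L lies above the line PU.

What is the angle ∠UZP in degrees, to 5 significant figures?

47.809°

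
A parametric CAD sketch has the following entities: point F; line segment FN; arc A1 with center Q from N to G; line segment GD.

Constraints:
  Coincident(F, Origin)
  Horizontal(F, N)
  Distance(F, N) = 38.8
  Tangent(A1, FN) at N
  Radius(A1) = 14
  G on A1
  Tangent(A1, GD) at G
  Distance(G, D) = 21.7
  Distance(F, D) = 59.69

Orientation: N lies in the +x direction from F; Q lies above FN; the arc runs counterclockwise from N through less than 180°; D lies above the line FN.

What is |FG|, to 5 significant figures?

55.246

Checks: |FN| = 38.80 ✓; |QG| = 14.00 ✓; ∠(QG, GD) = 90.00° ✓; |GD| = 21.70 ✓; |FD| = 59.69 ✓.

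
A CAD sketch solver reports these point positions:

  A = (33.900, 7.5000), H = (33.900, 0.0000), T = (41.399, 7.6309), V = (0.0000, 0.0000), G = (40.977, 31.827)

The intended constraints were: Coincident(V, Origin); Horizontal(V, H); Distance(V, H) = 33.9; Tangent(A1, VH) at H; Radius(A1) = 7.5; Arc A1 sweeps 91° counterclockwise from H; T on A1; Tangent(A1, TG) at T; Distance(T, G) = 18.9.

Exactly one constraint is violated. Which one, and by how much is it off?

Distance(T, G) = 18.9 — off by 5.30.

V = (0.00, 0.00) ✓; V.y = 0.00, H.y = 0.00 ✓; |VH| = 33.90 ✓; ∠(AH, HV) = 90.00° ✓; |AH| = 7.500 ✓; bearing(A→T) − bearing(A→H) = 91.00° ✓; |AT| = 7.500 ✓; ∠(AT, TG) = 90.00° ✓; |TG| = 24.20 ✗.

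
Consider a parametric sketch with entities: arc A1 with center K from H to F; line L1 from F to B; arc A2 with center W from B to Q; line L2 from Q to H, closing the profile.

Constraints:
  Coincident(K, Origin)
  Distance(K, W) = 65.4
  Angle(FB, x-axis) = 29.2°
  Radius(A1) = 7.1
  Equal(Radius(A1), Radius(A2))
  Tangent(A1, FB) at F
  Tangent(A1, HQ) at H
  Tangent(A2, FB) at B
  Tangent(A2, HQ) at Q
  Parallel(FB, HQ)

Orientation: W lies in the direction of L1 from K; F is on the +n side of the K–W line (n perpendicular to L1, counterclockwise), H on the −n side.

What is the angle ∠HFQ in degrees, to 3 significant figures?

77.7°

Tangency of A1 to both parallel lines with radius 7.1 puts F and H at K ± 7.1·n: F = (-3.46, 6.20), H = (3.46, -6.20). Equal radii place B and Q the same way about W: B = W + 7.1·n = (53.6, 38.1), Q = W − 7.1·n = (60.6, 25.7). Then cos ∠HFQ = FH·FQ / (|FH||FQ|), giving 77.7°.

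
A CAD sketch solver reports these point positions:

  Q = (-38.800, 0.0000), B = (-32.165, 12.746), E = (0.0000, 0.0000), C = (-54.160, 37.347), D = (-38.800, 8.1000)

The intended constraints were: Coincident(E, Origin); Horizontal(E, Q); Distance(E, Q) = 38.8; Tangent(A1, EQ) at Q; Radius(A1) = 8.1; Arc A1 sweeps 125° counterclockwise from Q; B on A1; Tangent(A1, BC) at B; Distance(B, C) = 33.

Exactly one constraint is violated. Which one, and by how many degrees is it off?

Tangent(A1, BC) at B — off by 6.80°.

E = (0.00, 0.00) ✓; E.y = 0.00, Q.y = 0.00 ✓; |EQ| = 38.80 ✓; ∠(DQ, QE) = 90.00° ✓; |DQ| = 8.100 ✓; bearing(D→B) − bearing(D→Q) = 125.0° ✓; |DB| = 8.100 ✓; ∠(DB, BC) = 83.20° ✗; |BC| = 33.00 ✓.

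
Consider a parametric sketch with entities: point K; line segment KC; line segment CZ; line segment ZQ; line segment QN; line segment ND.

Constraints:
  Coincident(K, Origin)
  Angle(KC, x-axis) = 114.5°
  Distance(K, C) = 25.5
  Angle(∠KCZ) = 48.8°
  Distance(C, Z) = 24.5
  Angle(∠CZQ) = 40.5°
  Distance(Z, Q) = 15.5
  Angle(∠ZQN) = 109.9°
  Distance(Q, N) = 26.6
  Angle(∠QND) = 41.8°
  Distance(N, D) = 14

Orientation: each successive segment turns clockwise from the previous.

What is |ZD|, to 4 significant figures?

22.07

K is at the origin; KC runs at 114.5° with length 25.5, so C = (-10.57, 23.20). ∠KCZ = 48.8° gives CZ at -16.70° from the x-axis; with |CZ| = 24.5, Z = (12.89, 16.16). ∠CZQ = 40.5° gives ZQ at -156.2° from the x-axis; with |ZQ| = 15.5, Q = (-1.290, 9.909). ∠ZQN = 109.9° gives QN at 133.7° from the x-axis; with |QN| = 26.6, N = (-19.67, 29.14). ∠QND = 41.8° gives ND at -4.500° from the x-axis; with |ND| = 14.0, D = (-5.711, 28.04). Then |ZD| = |D − Z| = 22.07.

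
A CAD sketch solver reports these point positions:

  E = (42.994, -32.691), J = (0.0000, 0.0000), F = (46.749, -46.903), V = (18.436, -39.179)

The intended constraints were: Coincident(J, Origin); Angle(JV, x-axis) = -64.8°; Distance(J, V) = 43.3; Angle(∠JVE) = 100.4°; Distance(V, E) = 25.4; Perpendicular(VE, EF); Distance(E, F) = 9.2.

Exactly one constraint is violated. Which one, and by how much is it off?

Distance(E, F) = 9.2 — off by 5.50.

J = (0.00, 0.00) ✓; JV at -64.80° ✓; |JV| = 43.30 ✓; ∠JVE = 100.4° ✓; |VE| = 25.40 ✓; ∠(VE, EF) = 90.00° ✓; |EF| = 14.70 ✗.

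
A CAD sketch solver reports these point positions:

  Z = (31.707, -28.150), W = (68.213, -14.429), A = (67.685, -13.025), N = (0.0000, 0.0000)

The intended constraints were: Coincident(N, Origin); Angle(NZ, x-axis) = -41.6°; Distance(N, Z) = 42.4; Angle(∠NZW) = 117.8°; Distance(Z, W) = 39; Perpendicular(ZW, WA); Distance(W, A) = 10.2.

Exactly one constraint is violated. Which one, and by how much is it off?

Distance(W, A) = 10.2 — off by 8.70.

N = (0.00, 0.00) ✓; NZ at -41.60° ✓; |NZ| = 42.40 ✓; ∠NZW = 117.8° ✓; |ZW| = 39.00 ✓; ∠(ZW, WA) = 90.01° ✓; |WA| = 1.500 ✗.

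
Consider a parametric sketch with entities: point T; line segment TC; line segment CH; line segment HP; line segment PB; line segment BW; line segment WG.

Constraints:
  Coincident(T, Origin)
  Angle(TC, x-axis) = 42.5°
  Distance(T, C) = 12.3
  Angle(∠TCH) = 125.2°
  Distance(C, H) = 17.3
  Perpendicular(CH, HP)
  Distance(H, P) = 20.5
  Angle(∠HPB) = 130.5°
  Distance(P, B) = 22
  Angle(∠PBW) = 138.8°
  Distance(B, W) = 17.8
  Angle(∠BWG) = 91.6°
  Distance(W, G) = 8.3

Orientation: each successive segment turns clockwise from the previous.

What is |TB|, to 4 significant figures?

25.90

T is at the origin; TC runs at 42.5° with length 12.3, so C = (9.069, 8.310). ∠TCH = 125.2° gives CH at -12.30° from the x-axis; with |CH| = 17.3, H = (25.97, 4.624). The perpendicularity gives HP at right angles to CH, so HP runs at -102.3°; with |HP| = 20.5, P = (21.60, -15.41). ∠HPB = 130.5° gives PB at -151.8° from the x-axis; with |PB| = 22.0, B = (2.216, -25.80). Then |TB| = |B − T| = 25.90.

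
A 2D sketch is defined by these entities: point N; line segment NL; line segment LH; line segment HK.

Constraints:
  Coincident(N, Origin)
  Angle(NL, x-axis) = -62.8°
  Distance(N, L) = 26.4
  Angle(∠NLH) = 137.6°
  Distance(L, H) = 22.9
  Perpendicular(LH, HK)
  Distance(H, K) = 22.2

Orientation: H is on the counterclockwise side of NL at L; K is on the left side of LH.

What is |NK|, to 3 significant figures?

42.6

N is at the origin; NL runs at -62.8° with length 26.4, so L = 26.4·(cos -62.8°, sin -62.8°) = (12.1, -23.5). ∠NLH = 137.6°, so LH runs at -62.8° + (180° − 137.6°) = -20.4° from the x-axis; with |LH| = 22.9, H = L + 22.9·(cos -20.4°, sin -20.4°) = (33.5, -31.5). The perpendicularity gives HK at right angles to LH; with |HK| = 22.2 on the left of LH, K = H + 22.2·(0.349, 0.937) = (41.3, -10.7). Then |NK| = |K − N| = 42.6.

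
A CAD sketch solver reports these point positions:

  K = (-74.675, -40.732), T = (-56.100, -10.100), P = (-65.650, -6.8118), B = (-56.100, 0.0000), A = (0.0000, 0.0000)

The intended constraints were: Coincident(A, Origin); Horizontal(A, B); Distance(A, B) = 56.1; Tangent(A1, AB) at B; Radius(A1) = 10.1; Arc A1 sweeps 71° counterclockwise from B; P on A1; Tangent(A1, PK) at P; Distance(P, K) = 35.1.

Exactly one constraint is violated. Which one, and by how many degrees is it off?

Tangent(A1, PK) at P — off by 4.10°.

A = (0.00, 0.00) ✓; A.y = 0.00, B.y = 0.00 ✓; |AB| = 56.10 ✓; ∠(TB, BA) = 90.00° ✓; |TB| = 10.10 ✓; bearing(T→P) − bearing(T→B) = 71.00° ✓; |TP| = 10.10 ✓; ∠(TP, PK) = 85.90° ✗; |PK| = 35.10 ✓.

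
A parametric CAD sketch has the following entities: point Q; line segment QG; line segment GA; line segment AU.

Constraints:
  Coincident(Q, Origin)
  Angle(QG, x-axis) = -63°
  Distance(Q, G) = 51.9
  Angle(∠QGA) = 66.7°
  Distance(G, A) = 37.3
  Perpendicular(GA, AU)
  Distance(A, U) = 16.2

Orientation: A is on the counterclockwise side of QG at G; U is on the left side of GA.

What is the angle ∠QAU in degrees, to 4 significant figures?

19.38°

∠QGA = 66.7°, so GA runs at -63.0° + (180° − 66.7°) = 50.30° from the x-axis; with |GA| = 37.3, A = G + 37.3·(cos 50.30°, sin 50.30°) = (47.39, -17.54). GA is perpendicular to AU; with |AU| = 16.2 on the left of GA, U = A + 16.2·(-0.7694, 0.6388) = (34.92, -7.197). Then cos ∠QAU = AQ·AU / (|AQ||AU|), giving 19.38°.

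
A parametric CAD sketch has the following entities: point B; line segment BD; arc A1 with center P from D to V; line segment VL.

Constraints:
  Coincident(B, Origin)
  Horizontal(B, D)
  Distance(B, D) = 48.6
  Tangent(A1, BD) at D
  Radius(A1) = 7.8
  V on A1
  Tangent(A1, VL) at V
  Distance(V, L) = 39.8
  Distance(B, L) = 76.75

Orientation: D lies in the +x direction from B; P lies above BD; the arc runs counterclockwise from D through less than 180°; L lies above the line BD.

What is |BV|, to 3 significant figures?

56.8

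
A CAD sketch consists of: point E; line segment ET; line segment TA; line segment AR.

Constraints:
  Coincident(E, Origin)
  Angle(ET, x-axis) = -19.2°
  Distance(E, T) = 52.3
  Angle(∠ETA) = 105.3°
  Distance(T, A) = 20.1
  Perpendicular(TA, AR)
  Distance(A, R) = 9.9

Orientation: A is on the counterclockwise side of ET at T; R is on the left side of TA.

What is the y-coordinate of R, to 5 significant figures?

4.9726

E is at the origin; ET runs at -19.2° with length 52.3, so T = 52.3·(cos -19.2°, sin -19.2°) = (49.391, -17.200). ∠ETA = 105.3°, so TA runs at -19.2° + (180° − 105.3°) = 55.500° from the x-axis; with |TA| = 20.1, A = T + 20.1·(cos 55.500°, sin 55.500°) = (60.776, -0.63479). TA is perpendicular to AR; with |AR| = 9.9 on the left of TA, R = A + 9.9·(-0.82413, 0.56641) = (52.617, 4.9726). So R.y = 4.9726.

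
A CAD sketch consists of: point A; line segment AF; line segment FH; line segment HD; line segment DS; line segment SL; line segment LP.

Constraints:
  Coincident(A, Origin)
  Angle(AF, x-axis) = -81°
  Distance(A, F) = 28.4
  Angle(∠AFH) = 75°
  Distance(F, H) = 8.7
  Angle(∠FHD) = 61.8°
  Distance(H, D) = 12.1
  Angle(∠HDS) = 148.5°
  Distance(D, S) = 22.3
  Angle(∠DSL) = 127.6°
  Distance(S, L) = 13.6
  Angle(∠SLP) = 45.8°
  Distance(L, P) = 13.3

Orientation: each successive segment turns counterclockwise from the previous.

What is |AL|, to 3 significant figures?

37.8

∠HDS = 148.5° gives DS at 174° from the x-axis; with |DS| = 22.3, S = (-19.3, -14.6). ∠DSL = 127.6° gives SL at -134° from the x-axis; with |SL| = 13.6, L = (-28.8, -24.4). Then |AL| = |L − A| = 37.8.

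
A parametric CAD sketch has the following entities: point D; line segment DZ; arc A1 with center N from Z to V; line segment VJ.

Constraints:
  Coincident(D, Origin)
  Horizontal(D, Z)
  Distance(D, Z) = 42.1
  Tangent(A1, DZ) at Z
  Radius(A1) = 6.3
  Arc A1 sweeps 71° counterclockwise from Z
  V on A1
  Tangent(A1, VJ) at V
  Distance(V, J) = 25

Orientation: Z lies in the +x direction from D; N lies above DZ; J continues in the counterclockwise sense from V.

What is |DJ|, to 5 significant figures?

62.735

D is at the origin; DZ is horizontal with |DZ| = 42.1 and Z on the +x side, so Z = (42.100, 0.0000). Since A1 is tangent to DZ there, NZ ⟂ DZ, so N = Z + (0, 6.3) = (42.100, 6.3000). On A1, Z sits at bearing -90° from N; a 71° counterclockwise sweep puts V at bearing -19°, so V = N + 6.3·(cos -19°, sin -19°) = (48.057, 4.2489). Tangency of A1 to VJ means the radius NV is perpendicular to VJ, so VJ runs along (−sin -19°, cos -19°); with |VJ| = 25.0, J = (56.196, 27.887). Then |DJ| = |J − D| = 62.735.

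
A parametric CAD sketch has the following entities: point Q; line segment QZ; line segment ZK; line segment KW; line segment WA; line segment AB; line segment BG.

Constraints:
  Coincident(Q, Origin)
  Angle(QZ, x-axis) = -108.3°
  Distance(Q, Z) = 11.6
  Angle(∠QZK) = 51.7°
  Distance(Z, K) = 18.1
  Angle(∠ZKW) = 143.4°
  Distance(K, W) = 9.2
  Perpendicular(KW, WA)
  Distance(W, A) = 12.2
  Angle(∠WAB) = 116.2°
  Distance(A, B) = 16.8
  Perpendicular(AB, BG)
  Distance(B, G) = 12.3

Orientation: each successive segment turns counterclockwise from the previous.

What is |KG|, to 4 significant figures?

14.19

Q is at the origin; QZ runs at -108.3° with length 11.6, so Z = (-3.642, -11.01). ∠QZK = 51.7° gives ZK at 20.00° from the x-axis; with |ZK| = 18.1, K = (13.37, -4.823). ∠ZKW = 143.4° gives KW at 56.60° from the x-axis; with |KW| = 9.2, W = (18.43, 2.858). The perpendicularity gives WA at right angles to KW, so WA runs at 146.6°; with |WA| = 12.2, A = (8.245, 9.574). ∠WAB = 116.2° gives AB at -149.6° from the x-axis; with |AB| = 16.8, B = (-6.245, 1.072). The perpendicularity gives BG at right angles to AB, so BG runs at -59.60°; with |BG| = 12.3, G = (-0.02061, -9.537). Then |KG| = |G − K| = 14.19.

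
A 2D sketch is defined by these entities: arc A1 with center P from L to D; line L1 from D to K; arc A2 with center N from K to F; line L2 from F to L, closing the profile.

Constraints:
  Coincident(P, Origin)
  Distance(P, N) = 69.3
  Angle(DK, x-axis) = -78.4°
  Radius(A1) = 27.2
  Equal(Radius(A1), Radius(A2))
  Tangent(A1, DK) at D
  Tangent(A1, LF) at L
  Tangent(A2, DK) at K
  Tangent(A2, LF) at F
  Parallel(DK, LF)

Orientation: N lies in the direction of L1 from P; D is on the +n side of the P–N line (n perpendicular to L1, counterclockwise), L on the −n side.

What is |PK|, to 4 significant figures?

74.45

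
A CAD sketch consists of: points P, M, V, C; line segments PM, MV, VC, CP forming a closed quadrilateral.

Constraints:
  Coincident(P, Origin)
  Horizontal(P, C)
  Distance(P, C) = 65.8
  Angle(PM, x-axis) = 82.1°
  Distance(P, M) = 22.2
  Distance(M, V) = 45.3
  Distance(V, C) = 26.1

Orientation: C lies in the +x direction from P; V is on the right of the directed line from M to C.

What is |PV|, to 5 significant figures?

40.252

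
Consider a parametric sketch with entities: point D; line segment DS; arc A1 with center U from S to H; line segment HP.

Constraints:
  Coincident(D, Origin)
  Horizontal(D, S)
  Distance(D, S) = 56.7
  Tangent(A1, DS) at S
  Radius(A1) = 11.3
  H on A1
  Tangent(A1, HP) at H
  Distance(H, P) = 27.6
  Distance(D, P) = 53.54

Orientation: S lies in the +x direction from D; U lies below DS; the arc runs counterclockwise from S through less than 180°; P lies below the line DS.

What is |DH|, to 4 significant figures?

46.52

D is at the origin; D and S share the same y with |DS| = 56.7 and S on the +x side, so S = (56.70, 0.000). Tangency of A1 to DS means the radius US is perpendicular to DS, so U = S + (0, -11.3) = (56.70, -11.30). Since UH ⟂ HP (tangency), |UP| = √(11.3² + 27.6²) = 29.82 regardless of where H sits on A1. So P lies on both circle(D, 53.54) and circle(U, 29.82); the below-DS intersection is P = (39.77, -35.85). H is the foot of the tangent from P: H = (45.66, -8.887).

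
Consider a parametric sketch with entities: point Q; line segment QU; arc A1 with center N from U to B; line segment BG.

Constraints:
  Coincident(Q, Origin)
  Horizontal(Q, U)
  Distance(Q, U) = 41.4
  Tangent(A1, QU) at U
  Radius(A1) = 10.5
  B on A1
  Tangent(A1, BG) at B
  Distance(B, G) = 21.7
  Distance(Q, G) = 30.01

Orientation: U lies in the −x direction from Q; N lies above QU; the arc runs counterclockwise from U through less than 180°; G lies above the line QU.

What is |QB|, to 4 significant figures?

33.13

Checks: |NB| = 10.50 ✓; ∠(NB, BG) = 90.00° ✓; |BG| = 21.70 ✓; |QG| = 30.01 ✓.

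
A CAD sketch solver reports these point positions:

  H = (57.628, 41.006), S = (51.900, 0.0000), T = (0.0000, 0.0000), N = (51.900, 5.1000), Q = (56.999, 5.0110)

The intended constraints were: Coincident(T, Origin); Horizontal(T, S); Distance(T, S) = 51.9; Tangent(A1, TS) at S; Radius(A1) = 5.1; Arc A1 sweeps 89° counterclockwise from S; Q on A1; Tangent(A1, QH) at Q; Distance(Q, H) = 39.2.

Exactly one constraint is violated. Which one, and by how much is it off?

Distance(Q, H) = 39.2 — off by 3.20.

T = (0.00, 0.00) ✓; T.y = 0.00, S.y = 0.00 ✓; |TS| = 51.90 ✓; ∠(NS, ST) = 90.00° ✓; |NS| = 5.100 ✓; bearing(N→Q) − bearing(N→S) = 89.00° ✓; |NQ| = 5.100 ✓; ∠(NQ, QH) = 90.00° ✓; |QH| = 36.00 ✗.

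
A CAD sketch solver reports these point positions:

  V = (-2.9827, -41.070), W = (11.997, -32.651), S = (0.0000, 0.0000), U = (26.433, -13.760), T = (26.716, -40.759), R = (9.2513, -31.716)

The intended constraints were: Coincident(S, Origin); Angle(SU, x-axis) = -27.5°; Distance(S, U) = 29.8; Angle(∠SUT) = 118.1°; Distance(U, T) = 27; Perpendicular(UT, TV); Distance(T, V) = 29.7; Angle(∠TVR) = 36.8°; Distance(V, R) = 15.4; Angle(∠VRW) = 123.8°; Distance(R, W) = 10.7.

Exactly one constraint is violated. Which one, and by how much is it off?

Distance(R, W) = 10.7 — off by 7.80.

S = (0.00, 0.00) ✓; SU at -27.50° ✓; |SU| = 29.80 ✓; ∠SUT = 118.1° ✓; |UT| = 27.00 ✓; ∠(UT, TV) = 90.00° ✓; |TV| = 29.70 ✓; ∠TVR = 36.80° ✓; |VR| = 15.40 ✓; ∠VRW = 123.8° ✓; |RW| = 2.901 ✗.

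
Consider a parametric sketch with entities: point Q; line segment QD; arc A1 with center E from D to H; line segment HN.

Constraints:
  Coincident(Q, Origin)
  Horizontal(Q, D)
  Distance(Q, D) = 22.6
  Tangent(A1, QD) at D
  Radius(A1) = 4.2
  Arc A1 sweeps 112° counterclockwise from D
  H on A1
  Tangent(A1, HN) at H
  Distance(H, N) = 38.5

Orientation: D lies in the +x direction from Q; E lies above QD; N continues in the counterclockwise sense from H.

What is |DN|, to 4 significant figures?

42.79

Q is at the origin; QD is horizontal with |QD| = 22.6 and D on the +x side, so D = (22.60, 0.000). Since A1 is tangent to QD there, ED ⟂ QD, so E = D + (0, 4.2) = (22.60, 4.200). On A1, D sits at bearing -90° from E; a 112° counterclockwise sweep puts H at bearing 22°, so H = E + 4.2·(cos 22°, sin 22°) = (26.49, 5.773). A1 meets HN tangentially, so EH is at right angles to HN, so HN runs along (−sin 22°, cos 22°); with |HN| = 38.5, N = (12.07, 41.47). Then |DN| = |N − D| = 42.79.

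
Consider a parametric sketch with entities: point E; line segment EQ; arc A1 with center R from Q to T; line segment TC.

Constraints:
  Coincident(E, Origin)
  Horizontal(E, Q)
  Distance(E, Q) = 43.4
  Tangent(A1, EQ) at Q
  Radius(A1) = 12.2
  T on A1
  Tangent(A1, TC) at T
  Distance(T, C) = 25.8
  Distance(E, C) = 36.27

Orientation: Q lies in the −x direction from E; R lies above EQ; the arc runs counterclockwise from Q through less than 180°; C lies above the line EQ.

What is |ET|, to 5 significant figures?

33.200

E is at the origin; E and Q share the same y with |EQ| = 43.4 and Q on the −x side, so Q = (-43.400, 0.0000). A1 meets EQ tangentially, so RQ is at right angles to EQ, so R = Q + (0, 12.2) = (-43.400, 12.200). Since RT ⟂ TC (tangency), |RC| = √(12.2² + 25.8²) = 28.539 regardless of where T sits on A1. So C lies on both circle(E, 36.27) and circle(R, 28.539); the above-EQ intersection is C = (-20.843, 29.683). T is the foot of the tangent from C: T = (-32.521, 6.6776).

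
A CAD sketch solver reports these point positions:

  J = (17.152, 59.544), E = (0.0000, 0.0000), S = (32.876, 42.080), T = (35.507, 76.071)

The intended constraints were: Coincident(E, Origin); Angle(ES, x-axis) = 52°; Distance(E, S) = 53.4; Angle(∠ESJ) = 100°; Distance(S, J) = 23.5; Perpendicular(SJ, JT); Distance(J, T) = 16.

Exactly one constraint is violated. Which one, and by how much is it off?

Distance(J, T) = 16 — off by 8.70.

E = (0.00, 0.00) ✓; ES at 52.00° ✓; |ES| = 53.40 ✓; ∠ESJ = 100.0° ✓; |SJ| = 23.50 ✓; ∠(SJ, JT) = 90.00° ✓; |JT| = 24.70 ✗.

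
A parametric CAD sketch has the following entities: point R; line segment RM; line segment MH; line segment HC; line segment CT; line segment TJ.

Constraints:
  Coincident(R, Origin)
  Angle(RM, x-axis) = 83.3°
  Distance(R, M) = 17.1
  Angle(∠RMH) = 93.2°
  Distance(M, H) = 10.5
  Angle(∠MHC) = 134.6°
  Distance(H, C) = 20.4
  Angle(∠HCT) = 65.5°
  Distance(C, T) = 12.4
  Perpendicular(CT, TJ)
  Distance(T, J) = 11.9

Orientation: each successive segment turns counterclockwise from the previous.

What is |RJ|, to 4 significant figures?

13.80

R is at the origin; RM runs at 83.3° with length 17.1, so M = (1.995, 16.98). ∠RMH = 93.2° gives MH at 170.1° from the x-axis; with |MH| = 10.5, H = (-8.349, 18.79). ∠MHC = 134.6° gives HC at -144.5° from the x-axis; with |HC| = 20.4, C = (-24.96, 6.942). ∠HCT = 65.5° gives CT at -30.00° from the x-axis; with |CT| = 12.4, T = (-14.22, 0.7421). CT ⟂ TJ, so TJ runs at 60.00°; with |TJ| = 11.9, J = (-8.268, 11.05). Then |RJ| = |J − R| = 13.80.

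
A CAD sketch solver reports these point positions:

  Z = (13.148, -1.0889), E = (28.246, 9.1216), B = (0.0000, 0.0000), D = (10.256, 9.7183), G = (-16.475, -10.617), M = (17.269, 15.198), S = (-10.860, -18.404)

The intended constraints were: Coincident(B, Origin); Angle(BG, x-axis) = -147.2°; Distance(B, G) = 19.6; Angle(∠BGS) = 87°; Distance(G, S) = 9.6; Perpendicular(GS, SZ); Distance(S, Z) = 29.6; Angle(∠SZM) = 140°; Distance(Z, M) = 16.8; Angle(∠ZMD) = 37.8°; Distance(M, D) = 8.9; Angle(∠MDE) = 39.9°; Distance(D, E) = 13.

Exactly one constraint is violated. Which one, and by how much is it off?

Distance(D, E) = 13 — off by 5.00.

B = (0.00, 0.00) ✓; BG at -147.2° ✓; |BG| = 19.60 ✓; ∠BGS = 87.00° ✓; |GS| = 9.600 ✓; ∠(GS, SZ) = 90.01° ✓; |SZ| = 29.60 ✓; ∠SZM = 140.0° ✓; |ZM| = 16.80 ✓; ∠ZMD = 37.80° ✓; |MD| = 8.900 ✓; ∠MDE = 39.90° ✓; |DE| = 18.00 ✗.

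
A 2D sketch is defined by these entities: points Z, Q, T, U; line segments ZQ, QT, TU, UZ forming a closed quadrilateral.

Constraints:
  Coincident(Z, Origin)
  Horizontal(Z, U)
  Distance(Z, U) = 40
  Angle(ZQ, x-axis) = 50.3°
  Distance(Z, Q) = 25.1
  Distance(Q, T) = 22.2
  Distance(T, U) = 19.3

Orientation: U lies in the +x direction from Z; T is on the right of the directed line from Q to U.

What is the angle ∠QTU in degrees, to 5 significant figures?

95.493°

Z is at the origin; Z and U share the same y with |ZU| = 40.0 and U in +x, so U = (40.0, 0). ZQ runs at 50.3° with |ZQ| = 25.1, so Q = (16.033, 19.312). T is determined by |QT| = 22.2 and |TU| = 19.3 together: it lies at the intersection of circle(Q, 22.2) and circle(U, 19.3). With |QU| = 30.779, the foot of the radical line on QU is 17.345 from Q and the perpendicular offset is √(22.2² − 17.345²) = 13.856. Taking the right-of-QU solution: T = (20.845, -2.3603).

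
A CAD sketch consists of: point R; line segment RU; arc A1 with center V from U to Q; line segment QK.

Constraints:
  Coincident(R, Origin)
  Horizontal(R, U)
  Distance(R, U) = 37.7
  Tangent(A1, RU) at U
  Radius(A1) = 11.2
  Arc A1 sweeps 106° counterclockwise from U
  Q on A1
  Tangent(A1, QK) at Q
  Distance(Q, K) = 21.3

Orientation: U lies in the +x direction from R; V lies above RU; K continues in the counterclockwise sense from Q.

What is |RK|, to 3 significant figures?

55.0

On A1, U sits at bearing -90° from V; a 106° counterclockwise sweep puts Q at bearing 16°, so Q = V + 11.2·(cos 16°, sin 16°) = (48.5, 14.3). The tangent condition forces VQ to be normal to QK, so QK runs along (−sin 16°, cos 16°); with |QK| = 21.3, K = (42.6, 34.8). Then |RK| = |K − R| = 55.0.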